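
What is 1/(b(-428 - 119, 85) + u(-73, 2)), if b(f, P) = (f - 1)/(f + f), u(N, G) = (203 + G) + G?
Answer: 547/113503 ≈ 0.0048193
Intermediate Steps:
u(N, G) = 203 + 2*G
b(f, P) = (-1 + f)/(2*f) (b(f, P) = (-1 + f)/((2*f)) = (-1 + f)*(1/(2*f)) = (-1 + f)/(2*f))
1/(b(-428 - 119, 85) + u(-73, 2)) = 1/((-1 + (-428 - 119))/(2*(-428 - 119)) + (203 + 2*2)) = 1/((½)*(-1 - 547)/(-547) + (203 + 4)) = 1/((½)*(-1/547)*(-548) + 207) = 1/(274/547 + 207) = 1/(113503/547) = 547/113503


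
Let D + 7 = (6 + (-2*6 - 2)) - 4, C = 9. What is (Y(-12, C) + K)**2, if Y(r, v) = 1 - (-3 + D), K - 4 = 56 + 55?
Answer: 19044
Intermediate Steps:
K = 115 (K = 4 + (56 + 55) = 4 + 111 = 115)
D = -19 (D = -7 + ((6 + (-2*6 - 2)) - 4) = -7 + ((6 + (-12 - 2)) - 4) = -7 + ((6 - 14) - 4) = -7 + (-8 - 4) = -7 - 12 = -19)
Y(r, v) = 23 (Y(r, v) = 1 - (-3 - 19) = 1 - 1*(-22) = 1 + 22 = 23)
(Y(-12, C) + K)**2 = (23 + 115)**2 = 138**2 = 19044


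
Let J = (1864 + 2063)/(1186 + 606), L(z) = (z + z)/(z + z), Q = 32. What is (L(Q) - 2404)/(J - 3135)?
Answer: 68352/89111 ≈ 0.76704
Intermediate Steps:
L(z) = 1 (L(z) = (2*z)/((2*z)) = (2*z)*(1/(2*z)) = 1)
J = 561/256 (J = 3927/1792 = 3927*(1/1792) = 561/256 ≈ 2.1914)
(L(Q) - 2404)/(J - 3135) = (1 - 2404)/(561/256 - 3135) = -2403/(-801999/256) = -2403*(-256/801999) = 68352/89111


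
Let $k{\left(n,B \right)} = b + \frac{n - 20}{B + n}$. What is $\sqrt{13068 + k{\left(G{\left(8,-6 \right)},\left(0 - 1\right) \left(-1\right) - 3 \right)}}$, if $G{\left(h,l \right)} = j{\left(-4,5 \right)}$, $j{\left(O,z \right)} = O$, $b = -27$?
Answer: $\sqrt{13045} \approx 114.21$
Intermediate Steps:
$G{\left(h,l \right)} = -4$
$k{\left(n,B \right)} = -27 + \frac{-20 + n}{B + n}$ ($k{\left(n,B \right)} = -27 + \frac{n - 20}{B + n} = -27 + \frac{-20 + n}{B + n}$)
$\sqrt{13068 + k{\left(G{\left(8,-6 \right)},\left(0 - 1\right) \left(-1\right) - 3 \right)}} = \sqrt{13068 + \frac{-20 - 27 \left(\left(0 - 1\right) \left(-1\right) - 3\right) - -104}{\left(\left(0 - 1\right) \left(-1\right) - 3\right) - 4}} = \sqrt{13068 + \frac{-20 - 27 \left(\left(-1\right) \left(-1\right) - 3\right) + 104}{\left(\left(-1\right) \left(-1\right) - 3\right) - 4}} = \sqrt{13068 + \frac{-20 - 27 \left(1 - 3\right) + 104}{\left(1 - 3\right) - 4}} = \sqrt{13068 + \frac{-20 - -54 + 104}{-2 - 4}} = \sqrt{13068 + \frac{-20 + 54 + 104}{-6}} = \sqrt{13068 - 23} = \sqrt{13045}$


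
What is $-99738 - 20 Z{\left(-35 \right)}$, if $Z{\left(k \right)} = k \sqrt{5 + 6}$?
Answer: $-99738 + 700 \sqrt{11} \approx -97416.0$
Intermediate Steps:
$Z{\left(k \right)} = k \sqrt{11}$
$-99738 - 20 Z{\left(-35 \right)} = -99738 - 20 \left(- 35 \sqrt{11}\right) = -99738 + 700 \sqrt{11}$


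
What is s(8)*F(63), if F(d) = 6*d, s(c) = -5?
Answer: -1890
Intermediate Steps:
s(8)*F(63) = -30*63 = -5*378 = -1890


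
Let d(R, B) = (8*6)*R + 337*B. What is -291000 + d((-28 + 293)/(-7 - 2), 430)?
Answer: -442510/3 ≈ -1.4750e+5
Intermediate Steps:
d(R, B) = 48*R + 337*B
-291000 + d((-28 + 293)/(-7 - 2), 430) = -291000 + (48*((-28 + 293)/(-7 - 2)) + 337*430) = -291000 + (48*(265/(-9)) + 144910) = -291000 + (48*(265*(-⅑)) + 144910) = -291000 + (48*(-265/9) + 144910) = -291000 + (-4240/3 + 144910) = -291000 + 430490/3 = -442510/3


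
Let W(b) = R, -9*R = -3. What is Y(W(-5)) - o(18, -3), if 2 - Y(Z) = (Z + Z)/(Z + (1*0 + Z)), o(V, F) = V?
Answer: -17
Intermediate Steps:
R = ⅓ (R = -⅑*(-3) = ⅓ ≈ 0.33333)
W(b) = ⅓
Y(Z) = 1 (Y(Z) = 2 - (Z + Z)/(Z + (1*0 + Z)) = 2 - 2*Z/(Z + (0 + Z)) = 2 - 2*Z/(Z + Z) = 2 - 2*Z/(2*Z) = 2 - 2*Z*1/(2*Z) = 2 - 1*1 = 2 - 1 = 1)
Y(W(-5)) - o(18, -3) = 1 - 1*18 = 1 - 18 = -17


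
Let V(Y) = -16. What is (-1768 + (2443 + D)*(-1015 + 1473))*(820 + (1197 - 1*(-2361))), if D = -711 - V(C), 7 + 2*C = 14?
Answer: 3497216448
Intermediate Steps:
C = 7/2 (C = -7/2 + (½)*14 = -7/2 + 7 = 7/2 ≈ 3.5000)
D = -695 (D = -711 - 1*(-16) = -711 + 16 = -695)
(-1768 + (2443 + D)*(-1015 + 1473))*(820 + (1197 - 1*(-2361))) = (-1768 + (2443 - 695)*(-1015 + 1473))*(820 + (1197 - 1*(-2361))) = (-1768 + 1748*458)*(820 + (1197 + 2361)) = (-1768 + 800584)*(820 + 3558) = 798816*4378 = 3497216448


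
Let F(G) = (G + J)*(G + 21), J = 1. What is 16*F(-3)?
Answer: -576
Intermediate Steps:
F(G) = (1 + G)*(21 + G) (F(G) = (G + 1)*(G + 21) = (1 + G)*(21 + G))
16*F(-3) = 16*(21 + (-3)² + 22*(-3)) = 16*(21 + 9 - 66) = 16*(-36) = -576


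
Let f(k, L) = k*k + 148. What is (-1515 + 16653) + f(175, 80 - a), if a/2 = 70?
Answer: 45911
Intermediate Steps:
a = 140 (a = 2*70 = 140)
f(k, L) = 148 + k**2 (f(k, L) = k**2 + 148 = 148 + k**2)
(-1515 + 16653) + f(175, 80 - a) = (-1515 + 16653) + (148 + 175**2) = 15138 + (148 + 30625) = 15138 + 30773 = 45911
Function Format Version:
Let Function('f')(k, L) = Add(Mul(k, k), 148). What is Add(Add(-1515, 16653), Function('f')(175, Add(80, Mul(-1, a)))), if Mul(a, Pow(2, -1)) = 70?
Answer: 45911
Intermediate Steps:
a = 140 (a = Mul(2, 70) = 140)
Function('f')(k, L) = Add(148, Pow(k, 2)) (Function('f')(k, L) = Add(Pow(k, 2), 148) = Add(148, Pow(k, 2)))
Add(Add(-1515, 16653), Function('f')(175, Add(80, Mul(-1, a)))) = Add(Add(-1515, 16653), Add(148, Pow(175, 2))) = Add(15138, Add(148, 30625)) = Add(15138, 30773) = 45911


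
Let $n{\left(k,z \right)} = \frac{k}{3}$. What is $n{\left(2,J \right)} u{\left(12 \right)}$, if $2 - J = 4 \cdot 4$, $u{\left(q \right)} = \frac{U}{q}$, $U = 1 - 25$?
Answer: $- \frac{4}{3} \approx -1.3333$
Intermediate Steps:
$U = -24$ ($U = 1 - 25 = -24$)
$u{\left(q \right)} = - \frac{24}{q}$
$J = -14$ ($J = 2 - 4 \cdot 4 = 2 - 16 = -14$)
$n{\left(k,z \right)} = \frac{k}{3}$ ($n{\left(k,z \right)} = k \frac{1}{3} = \frac{k}{3}$)
$n{\left(2,J \right)} u{\left(12 \right)} = \frac{1}{3} \cdot 2 \left(- \frac{24}{12}\right) = \frac{2 \left(\left(-24\right) \frac{1}{12}\right)}{3} = \frac{2}{3} \left(-2\right) = - \frac{4}{3}$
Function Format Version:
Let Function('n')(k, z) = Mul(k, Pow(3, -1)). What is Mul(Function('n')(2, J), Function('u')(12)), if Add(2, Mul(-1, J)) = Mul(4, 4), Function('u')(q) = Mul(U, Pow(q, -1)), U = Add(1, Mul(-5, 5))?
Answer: Rational(-4, 3) ≈ -1.3333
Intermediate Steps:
U = -24 (U = Add(1, -25) = -24)
Function('u')(q) = Mul(-24, Pow(q, -1))
J = -14 (J = Add(2, Mul(-1, Mul(4, 4))) = Add(2, Mul(-1, 16)) = Add(2, -16) = -14)
Function('n')(k, z) = Mul(Rational(1, 3), k) (Function('n')(k, z) = Mul(k, Rational(1, 3)) = Mul(Rational(1, 3), k))
Mul(Function('n')(2, J), Function('u')(12)) = Mul(Mul(Rational(1, 3), 2), Mul(-24, Pow(12, -1))) = Mul(Rational(2, 3), Mul(-24, Rational(1, 12))) = Mul(Rational(2, 3), -2) = Rational(-4, 3)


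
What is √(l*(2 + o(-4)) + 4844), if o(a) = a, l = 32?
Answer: 2*√1195 ≈ 69.138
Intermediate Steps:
√(l*(2 + o(-4)) + 4844) = √(32*(2 - 4) + 4844) = √(32*(-2) + 4844) = √(-64 + 4844) = √4780 = 2*√1195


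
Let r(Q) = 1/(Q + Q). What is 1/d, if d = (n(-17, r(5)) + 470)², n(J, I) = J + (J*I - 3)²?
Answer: 10000/2257105081 ≈ 4.4305e-6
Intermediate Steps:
r(Q) = 1/(2*Q)
n(J, I) = J + (-3 + I*J)² (n(J, I) = J + (I*J - 3)² = J + (-3 + I*J)²)
d = 2257105081/10000 (d = ((-17 + (-3 + ((½)/5)*(-17))²) + 470)² = ((-17 + (-3 + ((½)*(⅕))*(-17))²) + 470)² = ((-17 + (-3 + (⅒)*(-17))²) + 470)² = ((-17 + (-3 - 17/10)²) + 470)² = ((-17 + (-47/10)²) + 470)² = ((-17 + 2209/100) + 470)² = (509/100 + 470)² = (47509/100)² = 2257105081/10000 ≈ 2.2571e+5)
1/d = 1/(2257105081/10000) = 10000/2257105081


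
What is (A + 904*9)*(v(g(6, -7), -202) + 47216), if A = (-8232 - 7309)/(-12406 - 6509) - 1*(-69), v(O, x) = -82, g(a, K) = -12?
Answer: 7315815009544/18915 ≈ 3.8677e+8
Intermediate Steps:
A = 1320676/18915 (A = -15541/(-18915) + 69 = -15541*(-1/18915) + 69 = 15541/18915 + 69 = 1320676/18915 ≈ 69.822)
(A + 904*9)*(v(g(6, -7), -202) + 47216) = (1320676/18915 + 904*9)*(-82 + 47216) = (1320676/18915 + 8136)*47134 = (155213116/18915)*47134 = 7315815009544/18915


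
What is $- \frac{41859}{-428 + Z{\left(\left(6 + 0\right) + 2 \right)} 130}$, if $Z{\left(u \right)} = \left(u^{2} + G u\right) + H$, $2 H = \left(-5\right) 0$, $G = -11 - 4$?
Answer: $\frac{41859}{7708} \approx 5.4306$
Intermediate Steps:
$G = -15$ ($G = -11 - 4 = -15$)
$H = 0$ ($H = \frac{\left(-5\right) 0}{2} = \frac{1}{2} \cdot 0 = 0$)
$Z{\left(u \right)} = u^{2} - 15 u$ ($Z{\left(u \right)} = \left(u^{2} - 15 u\right) + 0 = u^{2} - 15 u$)
$- \frac{41859}{-428 + Z{\left(\left(6 + 0\right) + 2 \right)} 130} = - \frac{41859}{-428 + \left(\left(6 + 0\right) + 2\right) \left(-15 + \left(\left(6 + 0\right) + 2\right)\right) 130} = - \frac{41859}{-428 + \left(6 + 2\right) \left(-15 + \left(6 + 2\right)\right) 130} = - \frac{41859}{-428 + 8 \left(-15 + 8\right) 130} = - \frac{41859}{-428 + 8 \left(-7\right) 130} = - \frac{41859}{-428 - 7280} = - \frac{41859}{-7708} = \left(-41859\right) \left(- \frac{1}{7708}\right) = \frac{41859}{7708}$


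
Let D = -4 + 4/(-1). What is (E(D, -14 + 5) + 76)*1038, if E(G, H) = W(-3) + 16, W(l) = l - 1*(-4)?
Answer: 96534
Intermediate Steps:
W(l) = 4 + l (W(l) = l + 4 = 4 + l)
D = -8 (D = -4 - 1*4 = -4 - 4 = -8)
E(G, H) = 17 (E(G, H) = (4 - 3) + 16 = 1 + 16 = 17)
(E(D, -14 + 5) + 76)*1038 = (17 + 76)*1038 = 93*1038 = 96534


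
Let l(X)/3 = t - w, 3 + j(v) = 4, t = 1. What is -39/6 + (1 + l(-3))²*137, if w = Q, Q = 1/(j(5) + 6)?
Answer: 170613/98 ≈ 1740.9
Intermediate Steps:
j(v) = 1 (j(v) = -3 + 4 = 1)
Q = ⅐ (Q = 1/(1 + 6) = 1/7 = ⅐ ≈ 0.14286)
w = ⅐ ≈ 0.14286
l(X) = 18/7 (l(X) = 3*(1 - 1*⅐) = 3*(1 - ⅐) = 3*(6/7) = 18/7)
-39/6 + (1 + l(-3))²*137 = -39/6 + (1 + 18/7)²*137 = -39*⅙ + (25/7)²*137 = -13/2 + (625/49)*137 = -13/2 + 85625/49 = 170613/98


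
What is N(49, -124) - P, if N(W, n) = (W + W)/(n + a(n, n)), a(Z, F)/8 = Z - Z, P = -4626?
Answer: 286763/62 ≈ 4625.2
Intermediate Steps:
a(Z, F) = 0 (a(Z, F) = 8*(Z - Z) = 8*0 = 0)
N(W, n) = 2*W/n (N(W, n) = (W + W)/(n + 0) = (2*W)/n = 2*W/n)
N(49, -124) - P = 2*49/(-124) - 1*(-4626) = 2*49*(-1/124) + 4626 = -49/62 + 4626 = 286763/62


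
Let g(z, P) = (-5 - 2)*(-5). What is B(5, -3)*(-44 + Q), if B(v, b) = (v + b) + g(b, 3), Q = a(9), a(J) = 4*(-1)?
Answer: -1776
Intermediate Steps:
g(z, P) = 35 (g(z, P) = -7*(-5) = 35)
a(J) = -4
Q = -4
B(v, b) = 35 + b + v (B(v, b) = (v + b) + 35 = (b + v) + 35 = 35 + b + v)
B(5, -3)*(-44 + Q) = (35 - 3 + 5)*(-44 - 4) = 37*(-48) = -1776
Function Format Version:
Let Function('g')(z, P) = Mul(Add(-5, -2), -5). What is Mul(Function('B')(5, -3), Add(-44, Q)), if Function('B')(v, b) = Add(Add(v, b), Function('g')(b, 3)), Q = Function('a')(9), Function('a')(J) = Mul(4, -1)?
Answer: -1776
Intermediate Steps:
Function('g')(z, P) = 35 (Function('g')(z, P) = Mul(-7, -5) = 35)
Function('a')(J) = -4
Q = -4
Function('B')(v, b) = Add(35, b, v) (Function('B')(v, b) = Add(Add(v, b), 35) = Add(Add(b, v), 35) = Add(35, b, v))
Mul(Function('B')(5, -3), Add(-44, Q)) = Mul(Add(35, -3, 5), Add(-44, -4)) = Mul(37, -48) = -1776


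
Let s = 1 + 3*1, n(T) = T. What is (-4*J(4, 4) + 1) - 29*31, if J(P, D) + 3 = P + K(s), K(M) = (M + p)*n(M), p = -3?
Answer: -918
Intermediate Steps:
s = 4 (s = 1 + 3 = 4)
K(M) = M*(-3 + M) (K(M) = (M - 3)*M = (-3 + M)*M = M*(-3 + M))
J(P, D) = 1 + P (J(P, D) = -3 + (P + 4*(-3 + 4)) = -3 + (P + 4*1) = -3 + (P + 4) = -3 + (4 + P) = 1 + P)
(-4*J(4, 4) + 1) - 29*31 = (-4*(1 + 4) + 1) - 29*31 = (-4*5 + 1) - 899 = (-20 + 1) - 899 = -19 - 899 = -918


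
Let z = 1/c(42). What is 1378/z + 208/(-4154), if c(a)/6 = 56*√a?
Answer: -104/2077 + 463008*√42 ≈ 3.0006e+6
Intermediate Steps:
c(a) = 336*√a (c(a) = 6*(56*√a) = 336*√a)
z = √42/14112 (z = 1/(336*√42) = √42/14112 ≈ 0.00045924)
1378/z + 208/(-4154) = 1378/((√42/14112)) + 208/(-4154) = 1378*(336*√42) + 208*(-1/4154) = 463008*√42 - 104/2077 = -104/2077 + 463008*√42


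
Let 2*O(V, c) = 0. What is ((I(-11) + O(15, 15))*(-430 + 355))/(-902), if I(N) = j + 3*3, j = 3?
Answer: 450/451 ≈ 0.99778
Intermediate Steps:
O(V, c) = 0 (O(V, c) = (½)*0 = 0)
I(N) = 12 (I(N) = 3 + 3*3 = 3 + 9 = 12)
((I(-11) + O(15, 15))*(-430 + 355))/(-902) = ((12 + 0)*(-430 + 355))/(-902) = (12*(-75))*(-1/902) = -900*(-1/902) = 450/451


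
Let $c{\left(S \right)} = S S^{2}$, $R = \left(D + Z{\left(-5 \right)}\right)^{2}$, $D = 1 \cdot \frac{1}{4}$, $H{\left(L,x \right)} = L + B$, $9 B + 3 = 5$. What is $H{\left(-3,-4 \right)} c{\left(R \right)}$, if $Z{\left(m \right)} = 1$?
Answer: $- \frac{390625}{36864} \approx -10.596$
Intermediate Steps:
$B = \frac{2}{9}$ ($B = - \frac{1}{3} + \frac{1}{9} \cdot 5 = - \frac{1}{3} + \frac{5}{9} = \frac{2}{9} \approx 0.22222$)
$H{\left(L,x \right)} = \frac{2}{9} + L$ ($H{\left(L,x \right)} = L + \frac{2}{9} = \frac{2}{9} + L$)
$D = \frac{1}{4}$ ($D = 1 \cdot \frac{1}{4} = \frac{1}{4} \approx 0.25$)
$R = \frac{25}{16}$ ($R = \left(\frac{1}{4} + 1\right)^{2} = \left(\frac{5}{4}\right)^{2} = \frac{25}{16} \approx 1.5625$)
$c{\left(S \right)} = S^{3}$
$H{\left(-3,-4 \right)} c{\left(R \right)} = \left(\frac{2}{9} - 3\right) \left(\frac{25}{16}\right)^{3} = \left(- \frac{25}{9}\right) \frac{15625}{4096} = - \frac{390625}{36864}$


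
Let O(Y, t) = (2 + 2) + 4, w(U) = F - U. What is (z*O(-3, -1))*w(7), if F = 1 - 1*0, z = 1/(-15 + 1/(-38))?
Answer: 1824/571 ≈ 3.1944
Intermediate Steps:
z = -38/571 (z = 1/(-15 + 1*(-1/38)) = 1/(-15 - 1/38) = 1/(-571/38) = -38/571 ≈ -0.066550)
F = 1 (F = 1 + 0 = 1)
w(U) = 1 - U
O(Y, t) = 8 (O(Y, t) = 4 + 4 = 8)
(z*O(-3, -1))*w(7) = (-38/571*8)*(1 - 1*7) = -304*(1 - 7)/571 = -304/571*(-6) = 1824/571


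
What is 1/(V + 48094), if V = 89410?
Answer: 1/137504 ≈ 7.2725e-6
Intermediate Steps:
1/(V + 48094) = 1/(89410 + 48094) = 1/137504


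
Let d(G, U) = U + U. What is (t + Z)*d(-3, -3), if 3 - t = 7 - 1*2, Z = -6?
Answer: 48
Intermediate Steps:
d(G, U) = 2*U
t = -2 (t = 3 - (7 - 1*2) = 3 - (7 - 2) = 3 - 1*5 = 3 - 5 = -2)
(t + Z)*d(-3, -3) = (-2 - 6)*(2*(-3)) = -8*(-6) = 48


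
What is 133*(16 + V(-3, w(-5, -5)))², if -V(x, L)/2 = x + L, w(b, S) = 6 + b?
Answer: 53200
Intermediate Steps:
V(x, L) = -2*L - 2*x (V(x, L) = -2*(x + L) = -2*(L + x) = -2*L - 2*x)
133*(16 + V(-3, w(-5, -5)))² = 133*(16 + (-2*(6 - 5) - 2*(-3)))² = 133*(16 + (-2*1 + 6))² = 133*(16 + (-2 + 6))² = 133*(16 + 4)² = 133*20² = 133*400 = 53200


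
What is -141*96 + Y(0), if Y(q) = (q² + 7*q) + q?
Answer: -13536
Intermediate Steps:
Y(q) = q² + 8*q
-141*96 + Y(0) = -141*96 + 0*(8 + 0) = -13536 + 0*8 = -13536 + 0 = -13536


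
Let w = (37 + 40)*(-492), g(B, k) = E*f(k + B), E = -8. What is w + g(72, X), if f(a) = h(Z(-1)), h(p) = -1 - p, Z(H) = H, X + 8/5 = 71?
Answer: -37884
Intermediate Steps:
X = 347/5 (X = -8/5 + 71 = 347/5 ≈ 69.400)
f(a) = 0 (f(a) = -1 - 1*(-1) = -1 + 1 = 0)
g(B, k) = 0 (g(B, k) = -8*0 = 0)
w = -37884 (w = 77*(-492) = -37884)
w + g(72, X) = -37884 + 0 = -37884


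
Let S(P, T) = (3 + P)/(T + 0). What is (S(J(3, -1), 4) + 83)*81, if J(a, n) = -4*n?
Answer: 27459/4 ≈ 6864.8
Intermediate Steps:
S(P, T) = (3 + P)/T
(S(J(3, -1), 4) + 83)*81 = ((3 - 4*(-1))/4 + 83)*81 = ((3 + 4)/4 + 83)*81 = ((¼)*7 + 83)*81 = (7/4 + 83)*81 = (339/4)*81 = 27459/4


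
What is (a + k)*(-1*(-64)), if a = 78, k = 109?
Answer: 11968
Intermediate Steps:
(a + k)*(-1*(-64)) = (78 + 109)*(-1*(-64)) = 187*64 = 11968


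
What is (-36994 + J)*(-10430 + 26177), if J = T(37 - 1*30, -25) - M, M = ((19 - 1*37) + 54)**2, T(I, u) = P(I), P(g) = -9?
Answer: -603094353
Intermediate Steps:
T(I, u) = -9
M = 1296 (M = ((19 - 37) + 54)**2 = (-18 + 54)**2 = 36**2 = 1296)
J = -1305 (J = -9 - 1*1296 = -9 - 1296 = -1305)
(-36994 + J)*(-10430 + 26177) = (-36994 - 1305)*(-10430 + 26177) = -38299*15747 = -603094353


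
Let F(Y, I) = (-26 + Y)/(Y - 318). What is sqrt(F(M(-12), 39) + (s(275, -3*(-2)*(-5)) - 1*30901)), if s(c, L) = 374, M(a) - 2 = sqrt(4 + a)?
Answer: sqrt(2)*sqrt((2411627 - 15263*I*sqrt(2))/(-158 + I*sqrt(2))) ≈ 2.3667e-5 - 174.72*I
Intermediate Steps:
M(a) = 2 + sqrt(4 + a)
F(Y, I) = (-26 + Y)/(-318 + Y)
sqrt(F(M(-12), 39) + (s(275, -3*(-2)*(-5)) - 1*30901)) = sqrt((-26 + (2 + sqrt(4 - 12)))/(-318 + (2 + sqrt(4 - 12))) + (374 - 1*30901)) = sqrt((-26 + (2 + sqrt(-8)))/(-318 + (2 + sqrt(-8))) + (374 - 30901)) = sqrt((-26 + (2 + 2*I*sqrt(2)))/(-318 + (2 + 2*I*sqrt(2))) - 30527) = sqrt((-24 + 2*I*sqrt(2))/(-316 + 2*I*sqrt(2)) - 30527) = sqrt(-30527 + (-24 + 2*I*sqrt(2))/(-316 + 2*I*sqrt(2)))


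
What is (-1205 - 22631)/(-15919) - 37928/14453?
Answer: -259274124/230077307 ≈ -1.1269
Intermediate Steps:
(-1205 - 22631)/(-15919) - 37928/14453 = -23836*(-1/15919) - 37928*1/14453 = 23836/15919 - 37928/14453 = -259274124/230077307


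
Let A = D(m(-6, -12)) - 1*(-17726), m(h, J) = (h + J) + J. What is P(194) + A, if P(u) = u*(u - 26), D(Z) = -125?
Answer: 50193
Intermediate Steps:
m(h, J) = h + 2*J (m(h, J) = (J + h) + J = h + 2*J)
P(u) = u*(-26 + u)
A = 17601 (A = -125 - 1*(-17726) = -125 + 17726 = 17601)
P(194) + A = 194*(-26 + 194) + 17601 = 194*168 + 17601 = 32592 + 17601 = 50193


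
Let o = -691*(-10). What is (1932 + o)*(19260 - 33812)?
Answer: -128668784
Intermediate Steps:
o = 6910
(1932 + o)*(19260 - 33812) = (1932 + 6910)*(19260 - 33812) = 8842*(-14552) = -128668784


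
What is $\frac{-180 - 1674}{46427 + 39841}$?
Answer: $- \frac{309}{14378} \approx -0.021491$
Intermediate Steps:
$\frac{-180 - 1674}{46427 + 39841} = - \frac{1854}{86268} = \left(-1854\right) \frac{1}{86268} = - \frac{309}{14378}$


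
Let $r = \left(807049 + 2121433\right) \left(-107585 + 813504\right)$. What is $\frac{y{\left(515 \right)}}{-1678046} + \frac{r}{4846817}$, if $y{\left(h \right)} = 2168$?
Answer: $\frac{1734487982260766406}{4066590939791} \approx 4.2652 \cdot 10^{5}$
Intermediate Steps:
$r = 2067271084958$ ($r = 2928482 \cdot 705919 = 2067271084958$)
$\frac{y{\left(515 \right)}}{-1678046} + \frac{r}{4846817} = \frac{2168}{-1678046} + \frac{2067271084958}{4846817} = 2168 \left(- \frac{1}{1678046}\right) + 2067271084958 \cdot \frac{1}{4846817} = - \frac{1084}{839023} + \frac{2067271084958}{4846817} = \frac{1734487982260766406}{4066590939791}$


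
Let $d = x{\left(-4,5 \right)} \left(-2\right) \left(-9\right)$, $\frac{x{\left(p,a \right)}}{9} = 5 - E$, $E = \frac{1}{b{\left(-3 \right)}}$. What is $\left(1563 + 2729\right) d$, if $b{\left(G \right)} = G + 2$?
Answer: $4171824$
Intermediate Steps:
$b{\left(G \right)} = 2 + G$
$E = -1$ ($E = \frac{1}{2 - 3} = \frac{1}{-1} = -1$)
$x{\left(p,a \right)} = 54$ ($x{\left(p,a \right)} = 9 \left(5 - -1\right) = 9 \left(5 + 1\right) = 9 \cdot 6 = 54$)
$d = 972$ ($d = 54 \left(-2\right) \left(-9\right) = \left(-108\right) \left(-9\right) = 972$)
$\left(1563 + 2729\right) d = \left(1563 + 2729\right) 972 = 4292 \cdot 972 = 4171824$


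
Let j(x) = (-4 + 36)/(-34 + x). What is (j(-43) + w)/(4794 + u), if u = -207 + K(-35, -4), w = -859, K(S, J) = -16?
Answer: -66175/351967 ≈ -0.18801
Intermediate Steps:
j(x) = 32/(-34 + x)
u = -223 (u = -207 - 16 = -223)
(j(-43) + w)/(4794 + u) = (32/(-34 - 43) - 859)/(4794 - 223) = (32/(-77) - 859)/4571 = (32*(-1/77) - 859)*(1/4571) = (-32/77 - 859)*(1/4571) = -66175/77*1/4571 = -66175/351967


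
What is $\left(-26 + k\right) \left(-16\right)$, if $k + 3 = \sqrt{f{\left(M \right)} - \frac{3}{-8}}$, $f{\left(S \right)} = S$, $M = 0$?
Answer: $464 - 4 \sqrt{6} \approx 454.2$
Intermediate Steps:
$k = -3 + \frac{\sqrt{6}}{4}$ ($k = -3 + \sqrt{0 - \frac{3}{-8}} = -3 + \sqrt{0 - - \frac{3}{8}} = -3 + \sqrt{0 + \frac{3}{8}} = -3 + \sqrt{\frac{3}{8}} = -3 + \frac{\sqrt{6}}{4} \approx -2.3876$)
$\left(-26 + k\right) \left(-16\right) = \left(-26 - \left(3 - \frac{\sqrt{6}}{4}\right)\right) \left(-16\right) = \left(-29 + \frac{\sqrt{6}}{4}\right) \left(-16\right) = 464 - 4 \sqrt{6}$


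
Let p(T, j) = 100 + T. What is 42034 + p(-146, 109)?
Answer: 41988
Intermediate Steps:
42034 + p(-146, 109) = 42034 + (100 - 146) = 42034 - 46 = 41988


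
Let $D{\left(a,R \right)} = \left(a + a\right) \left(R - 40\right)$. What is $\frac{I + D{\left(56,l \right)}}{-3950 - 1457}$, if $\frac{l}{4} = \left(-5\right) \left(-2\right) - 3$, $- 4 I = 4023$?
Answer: $\frac{9399}{21628} \approx 0.43458$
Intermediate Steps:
$I = - \frac{4023}{4}$ ($I = \left(- \frac{1}{4}\right) 4023 = - \frac{4023}{4} \approx -1005.8$)
$l = 28$ ($l = 4 \left(\left(-5\right) \left(-2\right) - 3\right) = 4 \left(10 - 3\right) = 4 \cdot 7 = 28$)
$D{\left(a,R \right)} = 2 a \left(-40 + R\right)$
$\frac{I + D{\left(56,l \right)}}{-3950 - 1457} = \frac{- \frac{4023}{4} + 2 \cdot 56 \left(-40 + 28\right)}{-3950 - 1457} = \frac{- \frac{4023}{4} + 2 \cdot 56 \left(-12\right)}{-5407} = \left(- \frac{4023}{4} - 1344\right) \left(- \frac{1}{5407}\right) = \left(- \frac{9399}{4}\right) \left(- \frac{1}{5407}\right) = \frac{9399}{21628}$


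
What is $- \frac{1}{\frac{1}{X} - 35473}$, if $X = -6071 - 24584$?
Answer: $\frac{30655}{1087424816} \approx 2.819 \cdot 10^{-5}$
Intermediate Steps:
$X = -30655$
$- \frac{1}{\frac{1}{X} - 35473} = - \frac{1}{\frac{1}{-30655} - 35473} = - \frac{1}{- \frac{1}{30655} - 35473} = - \frac{1}{- \frac{1087424816}{30655}} = \left(-1\right) \left(- \frac{30655}{1087424816}\right) = \frac{30655}{1087424816}$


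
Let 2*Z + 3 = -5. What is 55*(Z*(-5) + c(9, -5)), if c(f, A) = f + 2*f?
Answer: 2585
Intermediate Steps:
c(f, A) = 3*f
Z = -4 (Z = -3/2 + (½)*(-5) = -3/2 - 5/2 = -4)
55*(Z*(-5) + c(9, -5)) = 55*(-4*(-5) + 3*9) = 55*(20 + 27) = 55*47 = 2585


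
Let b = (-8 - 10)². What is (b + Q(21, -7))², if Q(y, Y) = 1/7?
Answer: 5148361/49 ≈ 1.0507e+5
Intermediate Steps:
Q(y, Y) = ⅐
b = 324 (b = (-18)² = 324)
(b + Q(21, -7))² = (324 + ⅐)² = (2269/7)² = 5148361/49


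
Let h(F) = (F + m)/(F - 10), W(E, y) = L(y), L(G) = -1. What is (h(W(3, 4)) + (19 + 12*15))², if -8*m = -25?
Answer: 306075025/7744 ≈ 39524.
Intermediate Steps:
m = 25/8 (m = -⅛*(-25) = 25/8 ≈ 3.1250)
W(E, y) = -1
h(F) = (25/8 + F)/(-10 + F) (h(F) = (F + 25/8)/(F - 10) = (25/8 + F)/(-10 + F))
(h(W(3, 4)) + (19 + 12*15))² = ((25/8 - 1)/(-10 - 1) + (19 + 12*15))² = ((17/8)/(-11) + (19 + 180))² = (-1/11*17/8 + 199)² = (-17/88 + 199)² = (17495/88)² = 306075025/7744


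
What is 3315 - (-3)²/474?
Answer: 523767/158 ≈ 3315.0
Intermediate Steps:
3315 - (-3)²/474 = 3315 - 9/474 = 3315 - 1*3/158 = 3315 - 3/158 = 523767/158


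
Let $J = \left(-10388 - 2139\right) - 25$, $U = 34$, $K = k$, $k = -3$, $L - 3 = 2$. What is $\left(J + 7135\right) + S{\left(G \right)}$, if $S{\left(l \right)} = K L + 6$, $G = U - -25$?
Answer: $-5426$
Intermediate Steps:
$L = 5$ ($L = 3 + 2 = 5$)
$K = -3$
$G = 59$ ($G = 34 - -25 = 34 + 25 = 59$)
$J = -12552$ ($J = -12527 - 25 = -12552$)
$S{\left(l \right)} = -9$ ($S{\left(l \right)} = \left(-3\right) 5 + 6 = -15 + 6 = -9$)
$\left(J + 7135\right) + S{\left(G \right)} = \left(-12552 + 7135\right) - 9 = -5417 - 9 = -5426$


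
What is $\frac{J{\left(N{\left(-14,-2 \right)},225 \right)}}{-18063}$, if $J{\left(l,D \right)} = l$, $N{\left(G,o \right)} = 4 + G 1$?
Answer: $\frac{10}{18063} \approx 0.00055362$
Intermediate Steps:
$N{\left(G,o \right)} = 4 + G$
$\frac{J{\left(N{\left(-14,-2 \right)},225 \right)}}{-18063} = \frac{4 - 14}{-18063} = \left(-10\right) \left(- \frac{1}{18063}\right) = \frac{10}{18063}$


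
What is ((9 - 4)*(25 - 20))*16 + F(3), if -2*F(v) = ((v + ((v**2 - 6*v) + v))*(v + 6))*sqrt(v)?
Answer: 400 + 27*sqrt(3)/2 ≈ 423.38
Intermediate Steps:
F(v) = -sqrt(v)*(6 + v)*(v**2 - 4*v)/2 (F(v) = -(v + ((v**2 - 6*v) + v))*(v + 6)*sqrt(v)/2 = -(v + (v**2 - 5*v))*(6 + v)*sqrt(v)/2 = -(v**2 - 4*v)*(6 + v)*sqrt(v)/2 = -(6 + v)*(v**2 - 4*v)*sqrt(v)/2 = -sqrt(v)*(6 + v)*(v**2 - 4*v)/2)
((9 - 4)*(25 - 20))*16 + F(3) = ((9 - 4)*(25 - 20))*16 + 3**(3/2)*(12 - 1*3 - 1/2*3**2) = (5*5)*16 + (3*sqrt(3))*(12 - 3 - 1/2*9) = 25*16 + (3*sqrt(3))*(12 - 3 - 9/2) = 400 + (3*sqrt(3))*(9/2) = 400 + 27*sqrt(3)/2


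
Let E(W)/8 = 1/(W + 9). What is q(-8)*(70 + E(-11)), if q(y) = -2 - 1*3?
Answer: -330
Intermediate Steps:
E(W) = 8/(9 + W) (E(W) = 8/(W + 9) = 8/(9 + W))
q(y) = -5 (q(y) = -2 - 3 = -5)
q(-8)*(70 + E(-11)) = -5*(70 + 8/(9 - 11)) = -5*(70 + 8/(-2)) = -5*(70 + 8*(-½)) = -5*(70 - 4) = -5*66 = -330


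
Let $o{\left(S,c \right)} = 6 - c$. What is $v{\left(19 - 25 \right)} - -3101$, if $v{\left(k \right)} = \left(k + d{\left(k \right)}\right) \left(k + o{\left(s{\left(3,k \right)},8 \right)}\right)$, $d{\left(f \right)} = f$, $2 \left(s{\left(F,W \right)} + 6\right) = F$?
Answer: $3197$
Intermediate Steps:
$s{\left(F,W \right)} = -6 + \frac{F}{2}$
$v{\left(k \right)} = 2 k \left(-2 + k\right)$ ($v{\left(k \right)} = \left(k + k\right) \left(k + \left(6 - 8\right)\right) = 2 k \left(k + \left(6 - 8\right)\right) = 2 k \left(k - 2\right) = 2 k \left(-2 + k\right)$)
$v{\left(19 - 25 \right)} - -3101 = 2 \left(19 - 25\right) \left(-2 + \left(19 - 25\right)\right) - -3101 = 2 \left(19 - 25\right) \left(-2 + \left(19 - 25\right)\right) + 3101 = 2 \left(-6\right) \left(-2 - 6\right) + 3101 = 2 \left(-6\right) \left(-8\right) + 3101 = 96 + 3101 = 3197$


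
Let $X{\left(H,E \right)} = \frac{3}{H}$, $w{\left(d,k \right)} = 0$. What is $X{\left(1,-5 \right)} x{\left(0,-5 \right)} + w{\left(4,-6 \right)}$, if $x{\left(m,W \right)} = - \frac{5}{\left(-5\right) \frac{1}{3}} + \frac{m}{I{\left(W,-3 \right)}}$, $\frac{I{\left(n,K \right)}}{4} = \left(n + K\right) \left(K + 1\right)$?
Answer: $9$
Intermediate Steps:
$I{\left(n,K \right)} = 4 \left(1 + K\right) \left(K + n\right)$ ($I{\left(n,K \right)} = 4 \left(n + K\right) \left(K + 1\right) = 4 \left(K + n\right) \left(1 + K\right) = 4 \left(1 + K\right) \left(K + n\right)$)
$x{\left(m,W \right)} = 3 + \frac{m}{24 - 8 W}$ ($x{\left(m,W \right)} = - \frac{5}{\left(-5\right) \frac{1}{3}} + \frac{m}{4 \left(-3\right) + 4 W + 4 \left(-3\right)^{2} + 4 \left(-3\right) W} = - \frac{5}{\left(-5\right) \frac{1}{3}} + \frac{m}{-12 + 4 W + 4 \cdot 9 - 12 W} = - \frac{5}{- \frac{5}{3}} + \frac{m}{-12 + 4 W + 36 - 12 W} = \left(-5\right) \left(- \frac{3}{5}\right) + \frac{m}{24 - 8 W} = 3 + \frac{m}{24 - 8 W}$)
$X{\left(1,-5 \right)} x{\left(0,-5 \right)} + w{\left(4,-6 \right)} = \frac{3}{1} \frac{-72 - 0 + 24 \left(-5\right)}{8 \left(-3 - 5\right)} + 0 = 3 \cdot 1 \frac{-72 + 0 - 120}{8 \left(-8\right)} + 0 = 3 \cdot \frac{1}{8} \left(- \frac{1}{8}\right) \left(-192\right) + 0 = 3 \cdot 3 + 0 = 9 + 0 = 9$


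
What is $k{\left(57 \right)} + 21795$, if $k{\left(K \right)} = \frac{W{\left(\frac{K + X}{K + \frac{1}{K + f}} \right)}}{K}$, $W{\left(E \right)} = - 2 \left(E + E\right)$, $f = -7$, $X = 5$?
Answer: $\frac{3541827665}{162507} \approx 21795.0$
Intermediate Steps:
$W{\left(E \right)} = - 4 E$ ($W{\left(E \right)} = - 2 \cdot 2 E = - 4 E$)
$k{\left(K \right)} = - \frac{4 \left(5 + K\right)}{K \left(K + \frac{1}{-7 + K}\right)}$ ($k{\left(K \right)} = \frac{\left(-4\right) \frac{K + 5}{K + \frac{1}{K - 7}}}{K} = \frac{\left(-4\right) \frac{5 + K}{K + \frac{1}{-7 + K}}}{K} = \frac{\left(-4\right) \frac{1}{K + \frac{1}{-7 + K}} \left(5 + K\right)}{K} = - \frac{4 \left(5 + K\right)}{K \left(K + \frac{1}{-7 + K}\right)}$)
$k{\left(57 \right)} + 21795 = - \frac{4 \left(-7 + 57\right) \left(5 + 57\right)}{57 \left(1 + 57 \left(-7 + 57\right)\right)} + 21795 = \left(-4\right) \frac{1}{57} \frac{1}{1 + 57 \cdot 50} \cdot 50 \cdot 62 + 21795 = \left(-4\right) \frac{1}{57} \frac{1}{1 + 2850} \cdot 50 \cdot 62 + 21795 = \left(-4\right) \frac{1}{57} \cdot \frac{1}{2851} \cdot 50 \cdot 62 + 21795 = - \frac{12400}{162507} + 21795 = \frac{3541827665}{162507}$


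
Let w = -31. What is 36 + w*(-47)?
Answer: 1493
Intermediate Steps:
36 + w*(-47) = 36 - 31*(-47) = 36 + 1457 = 1493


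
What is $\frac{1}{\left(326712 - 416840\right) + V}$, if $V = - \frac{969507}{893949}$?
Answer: $- \frac{42569}{3836704999} \approx -1.1095 \cdot 10^{-5}$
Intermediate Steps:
$V = - \frac{46167}{42569}$ ($V = \left(-969507\right) \frac{1}{893949} = - \frac{46167}{42569} \approx -1.0845$)
$\frac{1}{\left(326712 - 416840\right) + V} = \frac{1}{\left(326712 - 416840\right) - \frac{46167}{42569}} = \frac{1}{-90128 - \frac{46167}{42569}} = \frac{1}{- \frac{3836704999}{42569}} = - \frac{42569}{3836704999}$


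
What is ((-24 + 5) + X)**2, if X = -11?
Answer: 900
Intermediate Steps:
((-24 + 5) + X)**2 = ((-24 + 5) - 11)**2 = (-19 - 11)**2 = (-30)**2 = 900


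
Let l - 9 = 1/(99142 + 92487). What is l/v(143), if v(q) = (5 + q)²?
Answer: 862331/2098720808 ≈ 0.00041088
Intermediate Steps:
l = 1724662/191629 (l = 9 + 1/(99142 + 92487) = 9 + 1/191629 = 1724662/191629 ≈ 9.0000)
l/v(143) = 1724662/(191629*((5 + 143)²)) = 1724662/(191629*(148²)) = (1724662/191629)/21904 = (1724662/191629)*(1/21904) = 862331/2098720808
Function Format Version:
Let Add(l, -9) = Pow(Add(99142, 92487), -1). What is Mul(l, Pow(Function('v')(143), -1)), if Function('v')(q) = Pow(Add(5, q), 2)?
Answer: Rational(862331, 2098720808) ≈ 0.00041088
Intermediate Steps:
l = Rational(1724662, 191629) (l = Add(9, Pow(Add(99142, 92487), -1)) = Add(9, Pow(191629, -1)) = Add(9, Rational(1, 191629)) = Rational(1724662, 191629) ≈ 9.0000)
Mul(l, Pow(Function('v')(143), -1)) = Mul(Rational(1724662, 191629), Pow(Pow(Add(5, 143), 2), -1)) = Mul(Rational(1724662, 191629), Pow(Pow(148, 2), -1)) = Mul(Rational(1724662, 191629), Pow(21904, -1)) = Mul(Rational(1724662, 191629), Rational(1, 21904)) = Rational(862331, 2098720808)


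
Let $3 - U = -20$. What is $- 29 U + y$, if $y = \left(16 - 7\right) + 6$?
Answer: $-652$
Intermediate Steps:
$y = 15$ ($y = 9 + 6 = 15$)
$U = 23$ ($U = 3 - -20 = 3 + 20 = 23$)
$- 29 U + y = \left(-29\right) 23 + 15 = -667 + 15 = -652$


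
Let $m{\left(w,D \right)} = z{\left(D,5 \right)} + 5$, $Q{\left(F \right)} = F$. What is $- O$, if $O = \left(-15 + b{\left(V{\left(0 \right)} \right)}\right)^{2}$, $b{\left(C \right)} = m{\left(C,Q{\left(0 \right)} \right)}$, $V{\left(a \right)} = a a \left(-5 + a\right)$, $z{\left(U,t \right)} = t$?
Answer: $-25$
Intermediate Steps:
$V{\left(a \right)} = a^{2} \left(-5 + a\right)$
$m{\left(w,D \right)} = 10$ ($m{\left(w,D \right)} = 5 + 5 = 10$)
$b{\left(C \right)} = 10$
$O = 25$ ($O = \left(-15 + 10\right)^{2} = \left(-5\right)^{2} = 25$)
$- O = \left(-1\right) 25 = -25$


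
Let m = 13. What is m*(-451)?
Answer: -5863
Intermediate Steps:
m*(-451) = 13*(-451) = -5863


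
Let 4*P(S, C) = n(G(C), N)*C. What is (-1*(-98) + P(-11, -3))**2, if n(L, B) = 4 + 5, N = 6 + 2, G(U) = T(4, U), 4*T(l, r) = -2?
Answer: 133225/16 ≈ 8326.6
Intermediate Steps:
T(l, r) = -1/2 (T(l, r) = (1/4)*(-2) = -1/2)
G(U) = -1/2
N = 8
n(L, B) = 9
P(S, C) = 9*C/4 (P(S, C) = (9*C)/4 = 9*C/4)
(-1*(-98) + P(-11, -3))**2 = (-1*(-98) + (9/4)*(-3))**2 = (98 - 27/4)**2 = (365/4)**2 = 133225/16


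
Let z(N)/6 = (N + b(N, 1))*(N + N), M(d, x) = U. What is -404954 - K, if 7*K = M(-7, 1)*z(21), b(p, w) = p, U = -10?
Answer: -389834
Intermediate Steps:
M(d, x) = -10
z(N) = 24*N² (z(N) = 6*((N + N)*(N + N)) = 6*((2*N)*(2*N)) = 6*(4*N²) = 24*N²)
K = -15120 (K = (-240*21²)/7 = (-240*441)/7 = (-10*10584)/7 = (⅐)*(-105840) = -15120)
-404954 - K = -404954 - 1*(-15120) = -404954 + 15120 = -389834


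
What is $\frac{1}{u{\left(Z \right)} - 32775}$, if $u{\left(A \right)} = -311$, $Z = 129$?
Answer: $- \frac{1}{33086} \approx -3.0224 \cdot 10^{-5}$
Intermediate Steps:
$\frac{1}{u{\left(Z \right)} - 32775} = \frac{1}{-311 - 32775} = \frac{1}{-33086} = - \frac{1}{33086}$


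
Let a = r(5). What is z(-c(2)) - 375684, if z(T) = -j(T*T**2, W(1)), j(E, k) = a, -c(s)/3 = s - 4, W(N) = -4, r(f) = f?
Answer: -375689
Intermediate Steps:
a = 5
c(s) = 12 - 3*s (c(s) = -3*(s - 4) = -3*(-4 + s) = 12 - 3*s)
j(E, k) = 5
z(T) = -5 (z(T) = -1*5 = -5)
z(-c(2)) - 375684 = -5 - 375684 = -375689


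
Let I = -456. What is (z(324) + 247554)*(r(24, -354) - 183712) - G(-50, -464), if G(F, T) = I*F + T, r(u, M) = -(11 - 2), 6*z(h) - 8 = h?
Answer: -136473169996/3 ≈ -4.5491e+10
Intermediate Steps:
z(h) = 4/3 + h/6
r(u, M) = -9 (r(u, M) = -1*9 = -9)
G(F, T) = T - 456*F (G(F, T) = -456*F + T = T - 456*F)
(z(324) + 247554)*(r(24, -354) - 183712) - G(-50, -464) = ((4/3 + (⅙)*324) + 247554)*(-9 - 183712) - (-464 - 456*(-50)) = ((4/3 + 54) + 247554)*(-183721) - (-464 + 22800) = (166/3 + 247554)*(-183721) - 1*22336 = (742828/3)*(-183721) - 22336 = -136473102988/3 - 22336 = -136473169996/3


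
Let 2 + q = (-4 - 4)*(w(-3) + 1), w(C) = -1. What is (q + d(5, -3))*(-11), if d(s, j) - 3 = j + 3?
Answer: -11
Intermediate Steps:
d(s, j) = 6 + j (d(s, j) = 3 + (j + 3) = 3 + (3 + j) = 6 + j)
q = -2 (q = -2 + (-4 - 4)*(-1 + 1) = -2 - 8*0 = -2 + 0 = -2)
(q + d(5, -3))*(-11) = (-2 + (6 - 3))*(-11) = (-2 + 3)*(-11) = 1*(-11) = -11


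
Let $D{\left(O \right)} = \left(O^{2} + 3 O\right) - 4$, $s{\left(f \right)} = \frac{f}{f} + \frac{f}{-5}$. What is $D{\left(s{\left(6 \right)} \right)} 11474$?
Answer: $- \frac{1308036}{25} \approx -52321.0$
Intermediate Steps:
$s{\left(f \right)} = 1 - \frac{f}{5}$ ($s{\left(f \right)} = 1 + f \left(- \frac{1}{5}\right) = 1 - \frac{f}{5}$)
$D{\left(O \right)} = -4 + O^{2} + 3 O$
$D{\left(s{\left(6 \right)} \right)} 11474 = \left(-4 + \left(1 - \frac{6}{5}\right)^{2} + 3 \left(1 - \frac{6}{5}\right)\right) 11474 = \left(-4 + \left(- \frac{1}{5}\right)^{2} + 3 \left(- \frac{1}{5}\right)\right) 11474 = \left(-4 + \frac{1}{25} - \frac{3}{5}\right) 11474 = \left(- \frac{114}{25}\right) 11474 = - \frac{1308036}{25}$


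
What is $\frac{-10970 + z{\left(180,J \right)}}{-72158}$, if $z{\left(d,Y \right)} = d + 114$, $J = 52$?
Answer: $\frac{5338}{36079} \approx 0.14795$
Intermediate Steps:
$z{\left(d,Y \right)} = 114 + d$
$\frac{-10970 + z{\left(180,J \right)}}{-72158} = \frac{-10970 + \left(114 + 180\right)}{-72158} = \left(-10970 + 294\right) \left(- \frac{1}{72158}\right) = \left(-10676\right) \left(- \frac{1}{72158}\right) = \frac{5338}{36079}$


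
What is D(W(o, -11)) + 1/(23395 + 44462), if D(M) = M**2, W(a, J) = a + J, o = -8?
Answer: 24496378/67857 ≈ 361.00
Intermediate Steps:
W(a, J) = J + a
D(W(o, -11)) + 1/(23395 + 44462) = (-11 - 8)**2 + 1/(23395 + 44462) = (-19)**2 + 1/67857 = 361 + 1/67857 = 24496378/67857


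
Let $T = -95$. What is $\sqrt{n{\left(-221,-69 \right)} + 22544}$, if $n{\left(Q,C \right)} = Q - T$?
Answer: $\sqrt{22418} \approx 149.73$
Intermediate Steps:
$n{\left(Q,C \right)} = 95 + Q$ ($n{\left(Q,C \right)} = Q - -95 = Q + 95 = 95 + Q$)
$\sqrt{n{\left(-221,-69 \right)} + 22544} = \sqrt{\left(95 - 221\right) + 22544} = \sqrt{-126 + 22544} = \sqrt{22418}$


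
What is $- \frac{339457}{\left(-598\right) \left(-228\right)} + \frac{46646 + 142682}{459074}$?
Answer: $- \frac{2826568391}{1360695336} \approx -2.0773$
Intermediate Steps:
$- \frac{339457}{\left(-598\right) \left(-228\right)} + \frac{46646 + 142682}{459074} = - \frac{339457}{136344} + 189328 \cdot \frac{1}{459074} = \left(-339457\right) \frac{1}{136344} + \frac{94664}{229537} = - \frac{14759}{5928} + \frac{94664}{229537} = - \frac{2826568391}{1360695336}$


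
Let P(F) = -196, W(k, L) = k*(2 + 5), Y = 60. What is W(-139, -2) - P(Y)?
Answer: -777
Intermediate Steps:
W(k, L) = 7*k (W(k, L) = k*7 = 7*k)
W(-139, -2) - P(Y) = 7*(-139) - 1*(-196) = -973 + 196 = -777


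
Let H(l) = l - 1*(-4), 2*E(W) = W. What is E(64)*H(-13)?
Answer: -288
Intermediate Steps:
E(W) = W/2
H(l) = 4 + l (H(l) = l + 4 = 4 + l)
E(64)*H(-13) = ((1/2)*64)*(4 - 13) = 32*(-9) = -288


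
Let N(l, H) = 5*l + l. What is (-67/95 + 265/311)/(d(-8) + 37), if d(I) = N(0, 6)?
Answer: 4338/1093165 ≈ 0.0039683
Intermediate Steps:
N(l, H) = 6*l
d(I) = 0 (d(I) = 6*0 = 0)
(-67/95 + 265/311)/(d(-8) + 37) = (-67/95 + 265/311)/(0 + 37) = (-67*1/95 + 265*(1/311))/37 = (-67/95 + 265/311)*(1/37) = (4338/29545)*(1/37) = 4338/1093165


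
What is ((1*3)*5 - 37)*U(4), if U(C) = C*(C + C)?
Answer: -704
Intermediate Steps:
U(C) = 2*C**2 (U(C) = C*(2*C) = 2*C**2)
((1*3)*5 - 37)*U(4) = ((1*3)*5 - 37)*(2*4**2) = (3*5 - 37)*(2*16) = (15 - 37)*32 = -22*32 = -704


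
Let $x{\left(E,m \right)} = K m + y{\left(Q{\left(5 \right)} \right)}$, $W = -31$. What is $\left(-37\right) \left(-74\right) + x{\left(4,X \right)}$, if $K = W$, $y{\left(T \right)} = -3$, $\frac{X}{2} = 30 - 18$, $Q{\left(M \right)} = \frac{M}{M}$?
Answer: $1991$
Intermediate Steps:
$Q{\left(M \right)} = 1$
$X = 24$ ($X = 2 \left(30 - 18\right) = 2 \cdot 12 = 24$)
$K = -31$
$x{\left(E,m \right)} = -3 - 31 m$ ($x{\left(E,m \right)} = - 31 m - 3 = -3 - 31 m$)
$\left(-37\right) \left(-74\right) + x{\left(4,X \right)} = \left(-37\right) \left(-74\right) - 747 = 2738 - 747 = 1991$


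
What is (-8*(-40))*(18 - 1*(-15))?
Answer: 10560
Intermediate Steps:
(-8*(-40))*(18 - 1*(-15)) = 320*(18 + 15) = 320*33 = 10560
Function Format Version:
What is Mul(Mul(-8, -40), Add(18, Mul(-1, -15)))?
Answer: 10560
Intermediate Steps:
Mul(Mul(-8, -40), Add(18, Mul(-1, -15))) = Mul(320, Add(18, 15)) = Mul(320, 33) = 10560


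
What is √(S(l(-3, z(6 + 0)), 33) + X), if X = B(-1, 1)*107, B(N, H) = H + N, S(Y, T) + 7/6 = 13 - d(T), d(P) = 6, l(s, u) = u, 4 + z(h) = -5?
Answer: √210/6 ≈ 2.4152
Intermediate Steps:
z(h) = -9 (z(h) = -4 - 5 = -9)
S(Y, T) = 35/6 (S(Y, T) = -7/6 + (13 - 1*6) = -7/6 + (13 - 6) = -7/6 + 7 = 35/6)
X = 0 (X = (1 - 1)*107 = 0*107 = 0)
√(S(l(-3, z(6 + 0)), 33) + X) = √(35/6 + 0) = √(35/6) = √210/6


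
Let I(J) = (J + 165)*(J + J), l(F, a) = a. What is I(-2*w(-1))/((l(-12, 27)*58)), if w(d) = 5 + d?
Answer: -1256/783 ≈ -1.6041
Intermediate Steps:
I(J) = 2*J*(165 + J) (I(J) = (165 + J)*(2*J) = 2*J*(165 + J))
I(-2*w(-1))/((l(-12, 27)*58)) = (2*(-2*(5 - 1))*(165 - 2*(5 - 1)))/((27*58)) = (2*(-2*4)*(165 - 2*4))/1566 = (2*(-8)*(165 - 8))*(1/1566) = (2*(-8)*157)*(1/1566) = -2512*1/1566 = -1256/783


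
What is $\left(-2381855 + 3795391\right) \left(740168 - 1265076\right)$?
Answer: $-741976354688$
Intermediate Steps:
$\left(-2381855 + 3795391\right) \left(740168 - 1265076\right) = 1413536 \left(-524908\right) = -741976354688$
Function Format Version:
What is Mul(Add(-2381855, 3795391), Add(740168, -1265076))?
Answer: -741976354688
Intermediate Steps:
Mul(Add(-2381855, 3795391), Add(740168, -1265076)) = Mul(1413536, -524908) = -741976354688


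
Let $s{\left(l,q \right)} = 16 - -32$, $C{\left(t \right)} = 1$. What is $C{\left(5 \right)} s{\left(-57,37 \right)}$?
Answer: $48$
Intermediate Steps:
$s{\left(l,q \right)} = 48$ ($s{\left(l,q \right)} = 16 + 32 = 48$)
$C{\left(5 \right)} s{\left(-57,37 \right)} = 1 \cdot 48 = 48$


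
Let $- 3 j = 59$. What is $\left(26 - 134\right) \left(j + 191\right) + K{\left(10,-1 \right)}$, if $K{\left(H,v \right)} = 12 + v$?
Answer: $-18493$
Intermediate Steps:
$j = - \frac{59}{3}$ ($j = \left(- \frac{1}{3}\right) 59 = - \frac{59}{3} \approx -19.667$)
$\left(26 - 134\right) \left(j + 191\right) + K{\left(10,-1 \right)} = \left(26 - 134\right) \left(- \frac{59}{3} + 191\right) + \left(12 - 1\right) = \left(-108\right) \frac{514}{3} + 11 = -18504 + 11 = -18493$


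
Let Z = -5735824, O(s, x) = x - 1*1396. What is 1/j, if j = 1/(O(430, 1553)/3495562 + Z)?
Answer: -20049928412931/3495562 ≈ -5.7358e+6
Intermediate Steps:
O(s, x) = -1396 + x (O(s, x) = x - 1396 = -1396 + x)
j = -3495562/20049928412931 (j = 1/((-1396 + 1553)/3495562 - 5735824) = 1/(157*(1/3495562) - 5735824) = 1/(157/3495562 - 5735824) = 1/(-20049928412931/3495562) = -3495562/20049928412931 ≈ -1.7434e-7)
1/j = 1/(-3495562/20049928412931) = -20049928412931/3495562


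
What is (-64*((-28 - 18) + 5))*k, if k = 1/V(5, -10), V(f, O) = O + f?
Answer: -2624/5 ≈ -524.80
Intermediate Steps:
k = -1/5 (k = 1/(-10 + 5) = 1/(-5) = -1/5 ≈ -0.20000)
(-64*((-28 - 18) + 5))*k = -64*((-28 - 18) + 5)*(-1/5) = -64*(-46 + 5)*(-1/5) = -64*(-41)*(-1/5) = 2624*(-1/5) = -2624/5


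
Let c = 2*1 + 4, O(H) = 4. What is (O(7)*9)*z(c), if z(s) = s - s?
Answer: 0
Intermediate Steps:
c = 6 (c = 2 + 4 = 6)
z(s) = 0
(O(7)*9)*z(c) = (4*9)*0 = 36*0 = 0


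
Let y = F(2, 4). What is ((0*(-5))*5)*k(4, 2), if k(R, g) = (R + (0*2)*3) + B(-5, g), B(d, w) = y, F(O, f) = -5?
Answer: 0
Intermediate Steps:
y = -5
B(d, w) = -5
k(R, g) = -5 + R (k(R, g) = (R + (0*2)*3) - 5 = (R + 0*3) - 5 = (R + 0) - 5 = R - 5 = -5 + R)
((0*(-5))*5)*k(4, 2) = ((0*(-5))*5)*(-5 + 4) = (0*5)*(-1) = 0*(-1) = 0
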